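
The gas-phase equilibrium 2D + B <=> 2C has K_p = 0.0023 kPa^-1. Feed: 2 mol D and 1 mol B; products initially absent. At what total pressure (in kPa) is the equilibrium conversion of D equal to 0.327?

Let X = conversion of D (basis 2 mol D); extent of reaction ξ = X.
Mole table: n_D = 2 − 2X; n_B = 1 − X; n_C = 2X.
n_T = Σnᵢ = 3 − X.
K_p = p_C^2 / (p_D^2 p_B) with p_i = (n_i/n_T)·P.
At X = 0.327: the mole-fraction product g(X) = Π y_i^ν_i = 0.9377. Since K_p = g(X)·P^{-1}, P = (g/K_p)^(1/1) = (0.9377/0.0023)^(1/1) = 408 kPa.

P = 408 kPa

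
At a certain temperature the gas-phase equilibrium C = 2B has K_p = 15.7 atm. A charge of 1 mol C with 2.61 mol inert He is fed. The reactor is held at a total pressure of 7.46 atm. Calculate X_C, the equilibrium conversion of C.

X = 0.753

Take 1 mol C as basis and let X be its fractional conversion, so ξ = X.
Mole table: n_C = 1 − X; n_B = 2X; n_I = 2.61 (inert).
Summing: n_T = 3.61 + X.
y_i = n_i/n_T, p_i = y_i·P. K_p = p_B^2 / (p_C).
Equating to 15.7 atm and solving on 0 < X < 1: X = 0.753.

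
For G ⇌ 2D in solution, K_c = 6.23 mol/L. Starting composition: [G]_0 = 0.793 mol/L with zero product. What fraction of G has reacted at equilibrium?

X = 0.729

Let X = conversion of G; extent ξ = 0.793·X mol/L.
Concentrations: [G] = 0.793 − 0.793X; [D] = 1.59X.
K_c = [D]^2 / ([G]).
Solving K_c = 6.23 for X ∈ (0,1): X = 0.729.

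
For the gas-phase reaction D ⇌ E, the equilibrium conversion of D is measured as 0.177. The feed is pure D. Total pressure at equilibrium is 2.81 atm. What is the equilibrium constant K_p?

Take 1 mol D as basis and let X be its fractional conversion, so ξ = X.
Mole table: n_D = 1 − X; n_E = X.
n_T stays at 1 (no change in mole number).
At X = 0.177: n_D = 0.823, n_E = 0.177, n_T = 1.
p_i = (n_i/n_T)·P. K_p = p_E / (p_D) = 0.215.

K_p = 0.215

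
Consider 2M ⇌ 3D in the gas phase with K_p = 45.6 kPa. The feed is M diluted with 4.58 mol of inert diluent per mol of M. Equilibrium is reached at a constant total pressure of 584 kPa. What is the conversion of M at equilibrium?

X = 0.374

Let X = conversion of M (basis 1 mol M); extent of reaction ξ = 0.5X.
Species balance: n_M = 1 − X; n_D = 1.5X; n_I = 4.58 (inert).
n_T = Σnᵢ = 5.58 + 0.5X.
Mole fractions y_i = n_i/n_T; K_p = p_D^3 / (p_M^2) with p_i = y_i·P.
This yields a degree-3 equation in X; solving on (0,1), X = 0.374.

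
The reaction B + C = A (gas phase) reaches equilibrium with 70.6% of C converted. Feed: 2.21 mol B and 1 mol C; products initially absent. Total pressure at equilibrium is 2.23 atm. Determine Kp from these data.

Kp = 1.79 atm^-1

Take 1 mol C as basis and let X be its fractional conversion, so ξ = X.
At extent ξ: n_B = 2.21 − X; n_C = 1 − X; n_A = X.
Total moles n_T = 3.21 − X.
At X = 0.706: n_B = 1.5, n_C = 0.294, n_A = 0.706, n_T = 2.5.
p_i = (n_i/n_T)·P. Kp = p_A / (p_B p_C) = 1.79 atm^-1.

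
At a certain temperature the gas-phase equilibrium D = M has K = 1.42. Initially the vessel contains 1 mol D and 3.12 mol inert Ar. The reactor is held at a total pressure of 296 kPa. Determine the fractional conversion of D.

Let X = conversion of D (basis 1 mol D); extent of reaction ξ = X.
Moles: n_D = 1 − X; n_M = X; n_I = 3.12 (inert).
Total moles n_T = 4.12 (Δν = 0, constant).
y_i = n_i/n_T, p_i = y_i·P. K = p_M / (p_D).
This yields a degree-1 equation in X; solving on (0,1), X = 0.587.

X = 0.587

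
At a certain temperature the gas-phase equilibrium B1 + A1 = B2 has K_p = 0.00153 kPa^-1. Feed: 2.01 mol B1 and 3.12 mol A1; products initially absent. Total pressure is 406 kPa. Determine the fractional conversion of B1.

X = 0.259

Let X = conversion of B1 (basis 2.01 mol B1); extent of reaction ξ = 2.01X.
Species balance: n_B1 = 2.01 − 2.01X; n_A1 = 3.12 − 2.01X; n_B2 = 2.01X.
n_T = Σnᵢ = 5.13 − 2.01X.
With p_i = (n_i/n_T)P, K_p = p_B2 / (p_B1 p_A1).
Substituting and setting equal to 0.00153 kPa^-1 gives a polynomial in X; the root in (0,1) is X = 0.259.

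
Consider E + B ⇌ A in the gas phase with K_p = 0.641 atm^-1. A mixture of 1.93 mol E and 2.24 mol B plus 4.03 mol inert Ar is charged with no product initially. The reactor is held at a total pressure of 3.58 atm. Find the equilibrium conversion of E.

X = 0.328

Take 1.93 mol E as basis and let X be its fractional conversion, so ξ = 1.93X.
Species balance: n_E = 1.93 − 1.93X; n_B = 2.24 − 1.93X; n_A = 1.93X; n_I = 4.03 (inert).
n_T = Σnᵢ = 8.2 − 1.93X.
y_i = n_i/n_T, p_i = y_i·P. K_p = p_A / (p_E p_B).
This yields a degree-2 equation in X; solving on (0,1), X = 0.328.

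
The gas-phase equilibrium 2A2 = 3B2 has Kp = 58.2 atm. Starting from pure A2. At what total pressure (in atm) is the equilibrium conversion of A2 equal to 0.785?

P = 2.29 atm

Let X = conversion of A2 (basis 1 mol A2); extent of reaction ξ = 0.5X.
At extent ξ: n_A2 = 1 − X; n_B2 = 1.5X.
Total moles n_T = 1 + 0.5X.
Kp = p_B2^3 / (p_A2^2) with p_i = (n_i/n_T)·P.
At X = 0.785: the mole-fraction product g(X) = Π y_i^ν_i = 25.36. Since Kp = g(X)·P^{1}, P = (Kp/g)^(1/1) = (58.2/25.36)^(1/1) = 2.29 atm.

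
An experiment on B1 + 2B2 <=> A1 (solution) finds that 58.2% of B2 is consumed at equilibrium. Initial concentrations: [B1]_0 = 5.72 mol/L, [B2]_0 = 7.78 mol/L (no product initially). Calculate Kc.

Kc = 0.0619 (mol/L)^-2

Let X = conversion of B2.
Concentrations: [B1] = 5.72 − 3.89X; [B2] = 7.78 − 7.78X; [A1] = 3.89X.
At X = 0.582: [B1] = 3.46, [B2] = 3.25, [A1] = 2.26.
Kc = [A1] / ([B1] [B2]^2) = 0.0619 (mol/L)^-2.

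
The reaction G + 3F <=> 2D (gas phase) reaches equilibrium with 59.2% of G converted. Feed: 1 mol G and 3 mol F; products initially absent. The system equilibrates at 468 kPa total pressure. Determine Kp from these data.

Kp = 6.78e-05 kPa^-2

Take 1 mol G as basis and let X be its fractional conversion, so ξ = X.
Species balance: n_G = 1 − X; n_F = 3 − 3X; n_D = 2X.
n_T = Σnᵢ = 4 − 2X.
At X = 0.592: n_G = 0.408, n_F = 1.22, n_D = 1.18, n_T = 2.82.
p_i = (n_i/n_T)·P. Kp = p_D^2 / (p_G p_F^3) = 6.78e-05 kPa^-2.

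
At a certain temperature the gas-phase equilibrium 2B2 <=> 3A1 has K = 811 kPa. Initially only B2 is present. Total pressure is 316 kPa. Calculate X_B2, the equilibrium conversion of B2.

Basis: 1 mol B2 initially; let X = conversion of B2. Extent ξ = 0.5X.
Species balance: n_B2 = 1 − X; n_A1 = 1.5X.
Total moles n_T = 1 + 0.5X.
With p_i = (n_i/n_T)P, K = p_A1^3 / (p_B2^2).
Equating to 811 kPa and solving on 0 < X < 1: X = 0.567.

X = 0.567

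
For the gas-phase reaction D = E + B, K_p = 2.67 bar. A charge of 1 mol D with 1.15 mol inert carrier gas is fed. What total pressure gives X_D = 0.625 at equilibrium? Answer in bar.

P = 7.11 bar

Take 1 mol D as basis and let X be its fractional conversion, so ξ = X.
Moles: n_D = 1 − X; n_E = X; n_B = X; n_I = 1.15 (inert).
Total moles n_T = 2.15 + X.
K_p = p_E p_B / (p_D) with p_i = (n_i/n_T)·P.
At X = 0.625: the mole-fraction product g(X) = Π y_i^ν_i = 0.3754. Since K_p = g(X)·P^{1}, P = (K_p/g)^(1/1) = (2.67/0.3754)^(1/1) = 7.11 bar.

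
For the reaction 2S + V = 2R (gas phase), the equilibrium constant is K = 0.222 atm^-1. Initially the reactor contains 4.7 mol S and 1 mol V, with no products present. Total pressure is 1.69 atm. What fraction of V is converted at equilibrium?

X = 0.401

Basis: 1 mol V initially; let X = conversion of V. Extent ξ = X.
Moles: n_S = 4.7 − 2X; n_V = 1 − X; n_R = 2X.
Total moles n_T = 5.7 − X.
With p_i = (n_i/n_T)P, K = p_R^2 / (p_S^2 p_V).
Equating to 0.222 atm^-1 and solving on 0 < X < 1: X = 0.401.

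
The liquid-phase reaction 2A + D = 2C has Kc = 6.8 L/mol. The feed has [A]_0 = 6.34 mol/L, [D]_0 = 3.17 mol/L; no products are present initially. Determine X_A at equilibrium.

Let X = conversion of A; extent ξ = 6.34X/2 mol/L.
Concentrations: [A] = 6.34 − 6.34X; [D] = 3.17 − 3.17X; [C] = 6.34X.
Kc = [C]^2 / ([A]^2 [D]).
This equals 6.8 at X = 0.713 (the root in 0 < X < 1).

X = 0.713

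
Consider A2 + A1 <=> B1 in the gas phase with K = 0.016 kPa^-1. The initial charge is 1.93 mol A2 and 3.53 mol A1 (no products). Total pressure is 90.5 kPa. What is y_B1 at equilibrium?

Basis: 1.93 mol A2 initially; let X = conversion of A2. Extent ξ = 1.93X.
Species balance: n_A2 = 1.93 − 1.93X; n_A1 = 3.53 − 1.93X; n_B1 = 1.93X.
n_T = Σnᵢ = 5.46 − 1.93X.
Mole fractions y_i = n_i/n_T; K = p_B1 / (p_A2 p_A1) with p_i = y_i·P.
This yields a degree-2 equation in X; solving on (0,1), X = 0.456.
Then n_B1 = 0.88, n_T = 4.58, so y_B1 = 0.192.

y_B1 = 0.192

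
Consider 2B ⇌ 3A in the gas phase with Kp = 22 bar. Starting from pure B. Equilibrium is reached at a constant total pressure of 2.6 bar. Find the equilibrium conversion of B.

X = 0.689

Let X = conversion of B (basis 1 mol B); extent of reaction ξ = 0.5X.
Species balance: n_B = 1 − X; n_A = 1.5X.
n_T = Σnᵢ = 1 + 0.5X.
y_i = n_i/n_T, p_i = y_i·P. Kp = p_A^3 / (p_B^2).
Substituting and setting equal to 22 bar gives a polynomial in X; the root in (0,1) is X = 0.689.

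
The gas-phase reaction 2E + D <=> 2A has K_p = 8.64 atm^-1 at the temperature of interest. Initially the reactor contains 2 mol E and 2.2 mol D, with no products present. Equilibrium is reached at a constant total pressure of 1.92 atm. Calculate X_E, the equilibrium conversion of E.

X = 0.726

Take 2 mol E as basis and let X be its fractional conversion, so ξ = X.
Moles: n_E = 2 − 2X; n_D = 2.2 − X; n_A = 2X.
Summing: n_T = 4.2 − X.
y_i = n_i/n_T, p_i = y_i·P. K_p = p_A^2 / (p_E^2 p_D).
This yields a degree-3 equation in X; solving on (0,1), X = 0.726.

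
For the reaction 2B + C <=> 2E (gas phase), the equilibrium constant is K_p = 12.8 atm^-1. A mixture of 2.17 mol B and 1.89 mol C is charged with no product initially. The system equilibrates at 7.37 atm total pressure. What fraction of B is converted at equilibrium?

Take 2.17 mol B as basis and let X be its fractional conversion, so ξ = 1.08X.
Species balance: n_B = 2.17 − 2.17X; n_C = 1.89 − 1.08X; n_E = 2.17X.
Total moles n_T = 4.06 − 1.08X.
Mole fractions y_i = n_i/n_T; K_p = p_E^2 / (p_B^2 p_C) with p_i = y_i·P.
Equating to 12.8 atm^-1 and solving on 0 < X < 1: X = 0.844.

X = 0.844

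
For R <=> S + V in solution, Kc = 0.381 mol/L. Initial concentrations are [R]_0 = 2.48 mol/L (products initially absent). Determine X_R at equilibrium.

Let X = conversion of R; extent ξ = 2.48·X mol/L.
Concentrations: [R] = 2.48 − 2.48X; [S] = 2.48X; [V] = 2.48X.
Kc = [S] [V] / ([R]).
Setting equal to 0.381 and solving for X on (0,1) gives X = 0.323.

X = 0.323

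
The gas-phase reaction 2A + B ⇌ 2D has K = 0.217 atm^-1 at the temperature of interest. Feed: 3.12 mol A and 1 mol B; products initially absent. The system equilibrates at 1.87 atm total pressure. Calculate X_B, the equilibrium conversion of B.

Take 1 mol B as basis and let X be its fractional conversion, so ξ = X.
Species balance: n_A = 3.12 − 2X; n_B = 1 − X; n_D = 2X.
Summing: n_T = 4.12 − X.
With p_i = (n_i/n_T)P, K = p_D^2 / (p_A^2 p_B).
Substituting and setting equal to 0.217 atm^-1 gives a polynomial in X; the root in (0,1) is X = 0.330.

X = 0.330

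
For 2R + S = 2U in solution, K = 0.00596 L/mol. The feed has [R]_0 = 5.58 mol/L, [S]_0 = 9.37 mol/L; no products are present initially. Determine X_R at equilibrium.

Let X = conversion of R; extent ξ = 5.58X/2 mol/L.
Concentrations: [R] = 5.58 − 5.58X; [S] = 9.37 − 2.79X; [U] = 5.58X.
K = [U]^2 / ([R]^2 [S]).
This equals 0.00596 at X = 0.187 (the root in 0 < X < 1).

X = 0.187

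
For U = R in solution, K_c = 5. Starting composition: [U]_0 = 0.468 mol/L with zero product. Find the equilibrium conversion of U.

X = 0.833

Let X = conversion of U; extent ξ = 0.468·X mol/L.
Concentrations: [U] = 0.468 − 0.468X; [R] = 0.468X.
K_c = [R] / ([U]).
Equating to 5: the physical root is X = 0.833.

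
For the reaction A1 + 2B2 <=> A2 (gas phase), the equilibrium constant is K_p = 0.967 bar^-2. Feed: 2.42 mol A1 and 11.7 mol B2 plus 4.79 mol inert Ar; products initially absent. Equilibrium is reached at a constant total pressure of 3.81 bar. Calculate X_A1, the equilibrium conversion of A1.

Let X = conversion of A1 (basis 2.42 mol A1); extent of reaction ξ = 2.42X.
At extent ξ: n_A1 = 2.42 − 2.42X; n_B2 = 11.7 − 4.84X; n_A2 = 2.42X; n_I = 4.79 (inert).
Total moles n_T = 18.9 − 4.84X.
Mole fractions y_i = n_i/n_T; K_p = p_A2 / (p_A1 p_B2^2) with p_i = y_i·P.
This yields a degree-3 equation in X; solving on (0,1), X = 0.793.

X = 0.793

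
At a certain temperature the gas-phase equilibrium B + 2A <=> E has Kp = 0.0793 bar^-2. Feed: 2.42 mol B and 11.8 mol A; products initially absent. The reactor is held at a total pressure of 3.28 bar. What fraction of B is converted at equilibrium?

Take 2.42 mol B as basis and let X be its fractional conversion, so ξ = 2.42X.
At extent ξ: n_B = 2.42 − 2.42X; n_A = 11.8 − 4.84X; n_E = 2.42X.
n_T = Σnᵢ = 14.2 − 4.84X.
Mole fractions y_i = n_i/n_T; Kp = p_E / (p_B p_A^2) with p_i = y_i·P.
Equating to 0.0793 bar^-2 and solving on 0 < X < 1: X = 0.357.

X = 0.357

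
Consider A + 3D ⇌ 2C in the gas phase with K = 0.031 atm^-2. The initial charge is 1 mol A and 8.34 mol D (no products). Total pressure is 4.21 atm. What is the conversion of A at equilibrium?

Take 1 mol A as basis and let X be its fractional conversion, so ξ = X.
Species balance: n_A = 1 − X; n_D = 8.34 − 3X; n_C = 2X.
Summing: n_T = 9.34 − 2X.
With p_i = (n_i/n_T)P, K = p_C^2 / (p_A p_D^3).
Equating to 0.031 atm^-2 and solving on 0 < X < 1: X = 0.535.

X = 0.535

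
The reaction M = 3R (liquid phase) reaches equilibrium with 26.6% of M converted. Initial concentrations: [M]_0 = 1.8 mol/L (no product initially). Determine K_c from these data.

K_c = 2.24 (mol/L)^2

Let X = conversion of M.
Concentrations: [M] = 1.8 − 1.8X; [R] = 5.4X.
At X = 0.266: [M] = 1.32, [R] = 1.44.
K_c = [R]^3 / ([M]) = 2.24 (mol/L)^2.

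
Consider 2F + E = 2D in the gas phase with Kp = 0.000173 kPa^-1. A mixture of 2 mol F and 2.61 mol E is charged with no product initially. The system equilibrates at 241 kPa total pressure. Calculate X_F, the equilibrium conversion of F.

X = 0.132

Take 2 mol F as basis and let X be its fractional conversion, so ξ = X.
Moles: n_F = 2 − 2X; n_E = 2.61 − X; n_D = 2X.
Summing: n_T = 4.61 − X.
Mole fractions y_i = n_i/n_T; Kp = p_D^2 / (p_F^2 p_E) with p_i = y_i·P.
Substituting and setting equal to 0.000173 kPa^-1 gives a polynomial in X; the root in (0,1) is X = 0.132.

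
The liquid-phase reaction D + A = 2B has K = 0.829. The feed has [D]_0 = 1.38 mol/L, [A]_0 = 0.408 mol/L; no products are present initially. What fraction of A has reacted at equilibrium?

X = 0.528

Let X = conversion of A; extent ξ = 0.408·X mol/L.
Concentrations: [D] = 1.38 − 0.408X; [A] = 0.408 − 0.408X; [B] = 0.816X.
K = [B]^2 / ([D] [A]).
Solving K = 0.829 for X ∈ (0,1): X = 0.528.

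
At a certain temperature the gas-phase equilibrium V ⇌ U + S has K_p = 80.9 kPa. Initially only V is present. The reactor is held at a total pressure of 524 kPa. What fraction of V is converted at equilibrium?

Take 1 mol V as basis and let X be its fractional conversion, so ξ = X.
Moles: n_V = 1 − X; n_U = X; n_S = X.
Summing: n_T = 1 + X.
With p_i = (n_i/n_T)P, K_p = p_U p_S / (p_V).
Equating to 80.9 kPa and solving on 0 < X < 1: X = 0.366.

X = 0.366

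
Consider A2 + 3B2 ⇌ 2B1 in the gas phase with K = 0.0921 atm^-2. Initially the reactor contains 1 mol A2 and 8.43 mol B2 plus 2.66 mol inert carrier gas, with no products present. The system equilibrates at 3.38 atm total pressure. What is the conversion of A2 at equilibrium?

X = 0.551

Let X = conversion of A2 (basis 1 mol A2); extent of reaction ξ = X.
Mole table: n_A2 = 1 − X; n_B2 = 8.43 − 3X; n_B1 = 2X; n_I = 2.66 (inert).
n_T = Σnᵢ = 12.1 − 2X.
y_i = n_i/n_T, p_i = y_i·P. K = p_B1^2 / (p_A2 p_B2^3).
Setting this equal to 0.0921 atm^-2 and taking the physical root (0 < X < 1) gives X = 0.551.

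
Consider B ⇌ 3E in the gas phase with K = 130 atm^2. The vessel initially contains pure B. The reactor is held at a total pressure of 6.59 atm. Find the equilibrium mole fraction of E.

Basis: 1 mol B initially; let X = conversion of B. Extent ξ = X.
At extent ξ: n_B = 1 − X; n_E = 3X.
Summing: n_T = 1 + 2X.
Mole fractions y_i = n_i/n_T; K = p_E^3 / (p_B) with p_i = y_i·P.
This yields a degree-3 equation in X; solving on (0,1), X = 0.599.
Then n_E = 1.8, n_T = 2.2, so y_E = 0.817.

y_E = 0.817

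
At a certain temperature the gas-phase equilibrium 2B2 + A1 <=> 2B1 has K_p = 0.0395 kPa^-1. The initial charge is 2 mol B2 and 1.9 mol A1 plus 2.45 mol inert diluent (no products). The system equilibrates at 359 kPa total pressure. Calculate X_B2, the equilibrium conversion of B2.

X = 0.639

Take 2 mol B2 as basis and let X be its fractional conversion, so ξ = X.
Species balance: n_B2 = 2 − 2X; n_A1 = 1.9 − X; n_B1 = 2X; n_I = 2.45 (inert).
Total moles n_T = 6.35 − X.
Mole fractions y_i = n_i/n_T; K_p = p_B1^2 / (p_B2^2 p_A1) with p_i = y_i·P.
Equating to 0.0395 kPa^-1 and solving on 0 < X < 1: X = 0.639.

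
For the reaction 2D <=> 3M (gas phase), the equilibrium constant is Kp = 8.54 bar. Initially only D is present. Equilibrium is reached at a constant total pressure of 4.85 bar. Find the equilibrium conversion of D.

Basis: 1 mol D initially; let X = conversion of D. Extent ξ = 0.5X.
Species balance: n_D = 1 − X; n_M = 1.5X.
Total moles n_T = 1 + 0.5X.
y_i = n_i/n_T, p_i = y_i·P. Kp = p_M^3 / (p_D^2).
Equating to 8.54 bar and solving on 0 < X < 1: X = 0.528.

X = 0.528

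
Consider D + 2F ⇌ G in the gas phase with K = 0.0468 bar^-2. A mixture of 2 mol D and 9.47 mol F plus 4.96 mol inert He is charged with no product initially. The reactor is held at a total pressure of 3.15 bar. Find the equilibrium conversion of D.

X = 0.128

Take 2 mol D as basis and let X be its fractional conversion, so ξ = 2X.
Species balance: n_D = 2 − 2X; n_F = 9.47 − 4X; n_G = 2X; n_I = 4.96 (inert).
Summing: n_T = 16.4 − 4X.
With p_i = (n_i/n_T)P, K = p_G / (p_D p_F^2).
Substituting and setting equal to 0.0468 bar^-2 gives a polynomial in X; the root in (0,1) is X = 0.128.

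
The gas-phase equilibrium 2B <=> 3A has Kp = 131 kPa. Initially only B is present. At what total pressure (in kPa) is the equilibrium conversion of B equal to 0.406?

P = 246 kPa

Let X = conversion of B (basis 1 mol B); extent of reaction ξ = 0.5X.
Mole table: n_B = 1 − X; n_A = 1.5X.
Summing: n_T = 1 + 0.5X.
Kp = p_A^3 / (p_B^2) with p_i = (n_i/n_T)·P.
At X = 0.406: the mole-fraction product g(X) = Π y_i^ν_i = 0.5321. Since Kp = g(X)·P^{1}, P = (Kp/g)^(1/1) = (131/0.5321)^(1/1) = 246 kPa.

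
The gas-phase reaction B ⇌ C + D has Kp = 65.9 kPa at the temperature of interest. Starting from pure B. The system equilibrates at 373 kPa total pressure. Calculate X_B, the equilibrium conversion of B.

Basis: 1 mol B initially; let X = conversion of B. Extent ξ = X.
Species balance: n_B = 1 − X; n_C = X; n_D = X.
n_T = Σnᵢ = 1 + X.
With p_i = (n_i/n_T)P, Kp = p_C p_D / (p_B).
Equating to 65.9 kPa and solving on 0 < X < 1: X = 0.387.

X = 0.387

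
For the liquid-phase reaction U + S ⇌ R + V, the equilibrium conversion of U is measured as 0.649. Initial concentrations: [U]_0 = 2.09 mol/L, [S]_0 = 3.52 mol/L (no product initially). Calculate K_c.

Let X = conversion of U.
Concentrations: [U] = 2.09 − 2.09X; [S] = 3.52 − 2.09X; [R] = 2.09X; [V] = 2.09X.
At X = 0.649: [U] = 0.734, [S] = 2.16, [R] = 1.36, [V] = 1.36.
K_c = [R] [V] / ([U] [S]) = 1.16.

K_c = 1.16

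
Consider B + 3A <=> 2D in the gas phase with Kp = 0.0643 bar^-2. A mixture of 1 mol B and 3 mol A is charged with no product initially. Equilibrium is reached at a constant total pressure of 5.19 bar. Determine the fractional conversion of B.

Take 1 mol B as basis and let X be its fractional conversion, so ξ = X.
Moles: n_B = 1 − X; n_A = 3 − 3X; n_D = 2X.
Total moles n_T = 4 − 2X.
With p_i = (n_i/n_T)P, Kp = p_D^2 / (p_B p_A^3).
Setting this equal to 0.0643 bar^-2 and taking the physical root (0 < X < 1) gives X = 0.392.

X = 0.392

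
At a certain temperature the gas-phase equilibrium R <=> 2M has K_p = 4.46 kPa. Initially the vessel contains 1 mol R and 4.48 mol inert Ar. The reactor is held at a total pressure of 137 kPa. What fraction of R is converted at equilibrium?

X = 0.193

Let X = conversion of R (basis 1 mol R); extent of reaction ξ = X.
Moles: n_R = 1 − X; n_M = 2X; n_I = 4.48 (inert).
n_T = Σnᵢ = 5.48 + X.
Mole fractions y_i = n_i/n_T; K_p = p_M^2 / (p_R) with p_i = y_i·P.
Setting this equal to 4.46 kPa and taking the physical root (0 < X < 1) gives X = 0.193.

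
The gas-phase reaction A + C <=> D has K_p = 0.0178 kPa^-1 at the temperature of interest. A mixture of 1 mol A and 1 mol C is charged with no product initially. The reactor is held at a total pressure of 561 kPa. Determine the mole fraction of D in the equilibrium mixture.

Take 1 mol A as basis and let X be its fractional conversion, so ξ = X.
Mole table: n_A = 1 − X; n_C = 1 − X; n_D = X.
n_T = Σnᵢ = 2 − X.
With p_i = (n_i/n_T)P, K_p = p_D / (p_A p_C).
Setting this equal to 0.0178 kPa^-1 and taking the physical root (0 < X < 1) gives X = 0.698.
Then n_D = 0.698, n_T = 1.3, so y_D = 0.536.

y_D = 0.536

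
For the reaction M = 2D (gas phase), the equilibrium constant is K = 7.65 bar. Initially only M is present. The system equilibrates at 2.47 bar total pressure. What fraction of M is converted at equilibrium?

Let X = conversion of M (basis 1 mol M); extent of reaction ξ = X.
At extent ξ: n_M = 1 − X; n_D = 2X.
Summing: n_T = 1 + X.
y_i = n_i/n_T, p_i = y_i·P. K = p_D^2 / (p_M).
This yields a degree-2 equation in X; solving on (0,1), X = 0.661.

X = 0.661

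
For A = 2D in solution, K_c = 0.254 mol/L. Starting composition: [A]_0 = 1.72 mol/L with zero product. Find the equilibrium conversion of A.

X = 0.175

Let X = conversion of A; extent ξ = 1.72·X mol/L.
Concentrations: [A] = 1.72 − 1.72X; [D] = 3.44X.
K_c = [D]^2 / ([A]).
This equals 0.254 at X = 0.175 (the root in 0 < X < 1).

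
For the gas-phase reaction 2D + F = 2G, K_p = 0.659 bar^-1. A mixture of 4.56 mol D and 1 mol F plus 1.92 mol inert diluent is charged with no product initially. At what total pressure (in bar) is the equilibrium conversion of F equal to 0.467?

Let X = conversion of F (basis 1 mol F); extent of reaction ξ = X.
Species balance: n_D = 4.56 − 2X; n_F = 1 − X; n_G = 2X; n_I = 1.92 (inert).
n_T = Σnᵢ = 7.48 − X.
K_p = p_G^2 / (p_D^2 p_F) with p_i = (n_i/n_T)·P.
At X = 0.467: the mole-fraction product g(X) = Π y_i^ν_i = 0.873. Since K_p = g(X)·P^{-1}, P = (g/K_p)^(1/1) = (0.873/0.659)^(1/1) = 1.32 bar.

P = 1.32 bar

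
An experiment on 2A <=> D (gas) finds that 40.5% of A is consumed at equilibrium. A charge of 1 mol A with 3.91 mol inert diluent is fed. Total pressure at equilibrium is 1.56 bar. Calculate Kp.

Take 1 mol A as basis and let X be its fractional conversion, so ξ = 0.5X.
Mole table: n_A = 1 − X; n_D = 0.5X; n_I = 3.91 (inert).
Total moles n_T = 4.91 − 0.5X.
At X = 0.405: n_A = 0.595, n_D = 0.203, n_T = 4.71.
p_i = (n_i/n_T)·P. Kp = p_D / (p_A^2) = 1.73 bar^-1.

Kp = 1.73 bar^-1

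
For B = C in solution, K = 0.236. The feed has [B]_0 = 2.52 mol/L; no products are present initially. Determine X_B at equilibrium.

X = 0.191

Let X = conversion of B; extent ξ = 2.52·X mol/L.
Concentrations: [B] = 2.52 − 2.52X; [C] = 2.52X.
K = [C] / ([B]).
Equating to 0.236: the physical root is X = 0.191.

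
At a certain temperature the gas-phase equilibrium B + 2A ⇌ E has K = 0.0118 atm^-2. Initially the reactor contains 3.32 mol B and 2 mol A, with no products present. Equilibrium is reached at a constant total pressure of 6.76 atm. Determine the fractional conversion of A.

Let X = conversion of A (basis 2 mol A); extent of reaction ξ = X.
At extent ξ: n_B = 3.32 − X; n_A = 2 − 2X; n_E = X.
Total moles n_T = 5.32 − 2X.
With p_i = (n_i/n_T)P, K = p_E / (p_B p_A^2).
Substituting and setting equal to 0.0118 atm^-2 gives a polynomial in X; the root in (0,1) is X = 0.184.

X = 0.184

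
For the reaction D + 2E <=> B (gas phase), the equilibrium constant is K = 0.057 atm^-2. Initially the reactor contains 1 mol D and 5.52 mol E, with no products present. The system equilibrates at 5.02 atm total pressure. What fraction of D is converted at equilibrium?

Take 1 mol D as basis and let X be its fractional conversion, so ξ = X.
Mole table: n_D = 1 − X; n_E = 5.52 − 2X; n_B = X.
Total moles n_T = 6.52 − 2X.
Mole fractions y_i = n_i/n_T; K = p_B / (p_D p_E^2) with p_i = y_i·P.
Substituting and setting equal to 0.057 atm^-2 gives a polynomial in X; the root in (0,1) is X = 0.491.

X = 0.491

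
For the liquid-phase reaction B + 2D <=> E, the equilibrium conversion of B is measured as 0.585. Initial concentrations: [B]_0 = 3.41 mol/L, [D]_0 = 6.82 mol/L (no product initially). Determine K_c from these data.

Let X = conversion of B.
Concentrations: [B] = 3.41 − 3.41X; [D] = 6.82 − 6.82X; [E] = 3.41X.
At X = 0.585: [B] = 1.42, [D] = 2.83, [E] = 1.99.
K_c = [E] / ([B] [D]^2) = 0.176 (mol/L)^-2.

K_c = 0.176 (mol/L)^-2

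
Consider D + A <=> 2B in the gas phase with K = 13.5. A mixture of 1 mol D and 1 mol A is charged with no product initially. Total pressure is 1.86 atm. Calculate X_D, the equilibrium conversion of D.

Take 1 mol D as basis and let X be its fractional conversion, so ξ = X.
Moles: n_D = 1 − X; n_A = 1 − X; n_B = 2X.
n_T stays at 2 (no change in mole number).
y_i = n_i/n_T, p_i = y_i·P. K = p_B^2 / (p_D p_A).
This yields a degree-2 equation in X; solving on (0,1), X = 0.648.

X = 0.648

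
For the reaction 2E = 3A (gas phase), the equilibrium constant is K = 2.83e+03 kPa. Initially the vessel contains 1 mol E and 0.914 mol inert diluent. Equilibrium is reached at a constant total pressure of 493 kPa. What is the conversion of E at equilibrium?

Let X = conversion of E (basis 1 mol E); extent of reaction ξ = 0.5X.
Species balance: n_E = 1 − X; n_A = 1.5X; n_I = 0.914 (inert).
n_T = Σnᵢ = 1.91 + 0.5X.
Mole fractions y_i = n_i/n_T; K = p_A^3 / (p_E^2) with p_i = y_i·P.
Setting this equal to 2.83e+03 kPa and taking the physical root (0 < X < 1) gives X = 0.701.

X = 0.701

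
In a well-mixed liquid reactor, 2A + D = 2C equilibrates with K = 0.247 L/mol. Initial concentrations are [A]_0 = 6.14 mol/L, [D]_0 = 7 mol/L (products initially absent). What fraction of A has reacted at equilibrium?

Let X = conversion of A; extent ξ = 6.14X/2 mol/L.
Concentrations: [A] = 6.14 − 6.14X; [D] = 7 − 3.07X; [C] = 6.14X.
K = [C]^2 / ([A]^2 [D]).
Equating to 0.247 L/mol: the physical root is X = 0.535.

X = 0.535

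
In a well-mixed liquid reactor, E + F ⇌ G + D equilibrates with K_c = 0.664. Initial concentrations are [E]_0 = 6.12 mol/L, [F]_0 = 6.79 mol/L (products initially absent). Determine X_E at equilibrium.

X = 0.472

Let X = conversion of E; extent ξ = 6.12·X mol/L.
Concentrations: [E] = 6.12 − 6.12X; [F] = 6.79 − 6.12X; [G] = 6.12X; [D] = 6.12X.
K_c = [G] [D] / ([E] [F]).
Setting equal to 0.664 and solving for X on (0,1) gives X = 0.472.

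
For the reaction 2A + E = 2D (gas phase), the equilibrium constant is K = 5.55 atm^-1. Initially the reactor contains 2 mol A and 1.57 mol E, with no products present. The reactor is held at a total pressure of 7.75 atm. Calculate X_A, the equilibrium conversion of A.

Take 2 mol A as basis and let X be its fractional conversion, so ξ = X.
Species balance: n_A = 2 − 2X; n_E = 1.57 − X; n_D = 2X.
Total moles n_T = 3.57 − X.
Mole fractions y_i = n_i/n_T; K = p_D^2 / (p_A^2 p_E) with p_i = y_i·P.
This yields a degree-3 equation in X; solving on (0,1), X = 0.777.

X = 0.777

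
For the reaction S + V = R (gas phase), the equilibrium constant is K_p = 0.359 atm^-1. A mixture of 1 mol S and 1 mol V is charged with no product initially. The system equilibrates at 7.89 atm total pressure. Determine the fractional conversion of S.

X = 0.489

Take 1 mol S as basis and let X be its fractional conversion, so ξ = X.
Mole table: n_S = 1 − X; n_V = 1 − X; n_R = X.
Total moles n_T = 2 − X.
Mole fractions y_i = n_i/n_T; K_p = p_R / (p_S p_V) with p_i = y_i·P.
Substituting and setting equal to 0.359 atm^-1 gives a polynomial in X; the root in (0,1) is X = 0.489.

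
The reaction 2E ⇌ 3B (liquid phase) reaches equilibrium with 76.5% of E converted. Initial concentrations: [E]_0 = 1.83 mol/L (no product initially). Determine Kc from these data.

Kc = 50.1 mol/L

Let X = conversion of E.
Concentrations: [E] = 1.83 − 1.83X; [B] = 2.75X.
At X = 0.765: [E] = 0.43, [B] = 2.1.
Kc = [B]^3 / ([E]^2) = 50.1 mol/L.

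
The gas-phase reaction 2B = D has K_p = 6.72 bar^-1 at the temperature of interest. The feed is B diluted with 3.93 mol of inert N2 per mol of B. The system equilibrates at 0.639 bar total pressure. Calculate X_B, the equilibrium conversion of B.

X = 0.485

Let X = conversion of B (basis 1 mol B); extent of reaction ξ = 0.5X.
Species balance: n_B = 1 − X; n_D = 0.5X; n_I = 3.93 (inert).
Total moles n_T = 4.93 − 0.5X.
y_i = n_i/n_T, p_i = y_i·P. K_p = p_D / (p_B^2).
Setting this equal to 6.72 bar^-1 and taking the physical root (0 < X < 1) gives X = 0.485.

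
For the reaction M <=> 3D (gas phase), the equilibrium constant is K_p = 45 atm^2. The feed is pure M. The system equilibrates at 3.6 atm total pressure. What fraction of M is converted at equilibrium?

X = 0.625

Basis: 1 mol M initially; let X = conversion of M. Extent ξ = X.
Moles: n_M = 1 − X; n_D = 3X.
Total moles n_T = 1 + 2X.
y_i = n_i/n_T, p_i = y_i·P. K_p = p_D^3 / (p_M).
This yields a degree-3 equation in X; solving on (0,1), X = 0.625.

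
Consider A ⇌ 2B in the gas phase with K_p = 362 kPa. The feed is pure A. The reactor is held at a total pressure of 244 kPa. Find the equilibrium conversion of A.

Take 1 mol A as basis and let X be its fractional conversion, so ξ = X.
At extent ξ: n_A = 1 − X; n_B = 2X.
Summing: n_T = 1 + X.
Mole fractions y_i = n_i/n_T; K_p = p_B^2 / (p_A) with p_i = y_i·P.
Equating to 362 kPa and solving on 0 < X < 1: X = 0.520.

X = 0.520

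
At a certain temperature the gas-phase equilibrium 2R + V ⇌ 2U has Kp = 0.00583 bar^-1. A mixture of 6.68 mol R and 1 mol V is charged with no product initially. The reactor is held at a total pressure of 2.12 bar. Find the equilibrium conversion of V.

X = 0.122

Basis: 1 mol V initially; let X = conversion of V. Extent ξ = X.
Mole table: n_R = 6.68 − 2X; n_V = 1 − X; n_U = 2X.
Total moles n_T = 7.68 − X.
y_i = n_i/n_T, p_i = y_i·P. Kp = p_U^2 / (p_R^2 p_V).
Setting this equal to 0.00583 bar^-1 and taking the physical root (0 < X < 1) gives X = 0.122.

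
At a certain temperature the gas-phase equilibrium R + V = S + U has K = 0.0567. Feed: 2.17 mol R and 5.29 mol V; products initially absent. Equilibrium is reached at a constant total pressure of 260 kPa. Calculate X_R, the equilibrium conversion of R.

Let X = conversion of R (basis 2.17 mol R); extent of reaction ξ = 2.17X.
Moles: n_R = 2.17 − 2.17X; n_V = 5.29 − 2.17X; n_S = 2.17X; n_U = 2.17X.
Total moles n_T = 7.46 (Δν = 0, constant).
y_i = n_i/n_T, p_i = y_i·P. K = p_S p_U / (p_R p_V).
This yields a degree-2 equation in X; solving on (0,1), X = 0.293.

X = 0.293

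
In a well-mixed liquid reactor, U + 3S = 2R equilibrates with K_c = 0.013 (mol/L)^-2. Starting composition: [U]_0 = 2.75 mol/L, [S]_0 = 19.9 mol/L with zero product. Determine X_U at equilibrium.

Let X = conversion of U; extent ξ = 2.75·X mol/L.
Concentrations: [U] = 2.75 − 2.75X; [S] = 19.9 − 8.25X; [R] = 5.5X.
K_c = [R]^2 / ([U] [S]^3).
Solving K_c = 0.013 for X ∈ (0,1): X = 0.785.

X = 0.785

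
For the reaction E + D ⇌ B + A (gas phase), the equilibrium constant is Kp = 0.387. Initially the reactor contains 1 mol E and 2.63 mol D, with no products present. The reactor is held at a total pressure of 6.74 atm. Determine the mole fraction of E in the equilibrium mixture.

y_E = 0.116

Let X = conversion of E (basis 1 mol E); extent of reaction ξ = X.
Species balance: n_E = 1 − X; n_D = 2.63 − X; n_B = X; n_A = X.
Total moles n_T = 3.63 (Δν = 0, constant).
Mole fractions y_i = n_i/n_T; Kp = p_B p_A / (p_E p_D) with p_i = y_i·P.
Setting this equal to 0.387 and taking the physical root (0 < X < 1) gives X = 0.578.
Then n_E = 0.422, n_T = 3.63, so y_E = 0.116.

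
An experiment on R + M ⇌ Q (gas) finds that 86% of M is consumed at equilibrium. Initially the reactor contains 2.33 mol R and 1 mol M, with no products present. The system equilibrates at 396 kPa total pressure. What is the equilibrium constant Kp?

Kp = 0.0261 kPa^-1

Basis: 1 mol M initially; let X = conversion of M. Extent ξ = X.
Moles: n_R = 2.33 − X; n_M = 1 − X; n_Q = X.
n_T = Σnᵢ = 3.33 − X.
At X = 0.86: n_R = 1.47, n_M = 0.14, n_Q = 0.86, n_T = 2.47.
p_i = (n_i/n_T)·P. Kp = p_Q / (p_R p_M) = 0.0261 kPa^-1.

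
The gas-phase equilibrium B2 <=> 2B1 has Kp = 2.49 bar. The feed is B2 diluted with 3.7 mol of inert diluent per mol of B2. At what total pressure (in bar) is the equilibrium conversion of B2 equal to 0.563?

P = 4.52 bar

Basis: 1 mol B2 initially; let X = conversion of B2. Extent ξ = X.
Mole table: n_B2 = 1 − X; n_B1 = 2X; n_I = 3.7 (inert).
Total moles n_T = 4.7 + X.
Kp = p_B1^2 / (p_B2) with p_i = (n_i/n_T)·P.
At X = 0.563: the mole-fraction product g(X) = Π y_i^ν_i = 0.5513. Since Kp = g(X)·P^{1}, P = (Kp/g)^(1/1) = (2.49/0.5513)^(1/1) = 4.52 bar.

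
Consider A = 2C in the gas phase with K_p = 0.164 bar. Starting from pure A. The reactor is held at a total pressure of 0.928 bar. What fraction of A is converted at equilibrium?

X = 0.206

Let X = conversion of A (basis 1 mol A); extent of reaction ξ = X.
Species balance: n_A = 1 − X; n_C = 2X.
Total moles n_T = 1 + X.
Mole fractions y_i = n_i/n_T; K_p = p_C^2 / (p_A) with p_i = y_i·P.
Substituting and setting equal to 0.164 bar gives a polynomial in X; the root in (0,1) is X = 0.206.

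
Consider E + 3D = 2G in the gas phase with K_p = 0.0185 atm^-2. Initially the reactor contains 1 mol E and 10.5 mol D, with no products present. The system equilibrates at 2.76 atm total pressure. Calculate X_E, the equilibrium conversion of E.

Let X = conversion of E (basis 1 mol E); extent of reaction ξ = X.
Species balance: n_E = 1 − X; n_D = 10.5 − 3X; n_G = 2X.
Total moles n_T = 11.5 − 2X.
Mole fractions y_i = n_i/n_T; K_p = p_G^2 / (p_E p_D^3) with p_i = y_i·P.
Setting this equal to 0.0185 atm^-2 and taking the physical root (0 < X < 1) gives X = 0.390.

X = 0.390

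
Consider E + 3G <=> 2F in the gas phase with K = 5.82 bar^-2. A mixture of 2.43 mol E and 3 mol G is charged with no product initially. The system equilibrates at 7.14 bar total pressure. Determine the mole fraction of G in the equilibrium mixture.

Let X = conversion of G (basis 3 mol G); extent of reaction ξ = X.
Moles: n_E = 2.43 − X; n_G = 3 − 3X; n_F = 2X.
n_T = Σnᵢ = 5.43 − 2X.
Mole fractions y_i = n_i/n_T; K = p_F^2 / (p_E p_G^3) with p_i = y_i·P.
This yields a degree-4 equation in X; solving on (0,1), X = 0.853.
Then n_G = 0.442, n_T = 3.72, so y_G = 0.119.

y_G = 0.119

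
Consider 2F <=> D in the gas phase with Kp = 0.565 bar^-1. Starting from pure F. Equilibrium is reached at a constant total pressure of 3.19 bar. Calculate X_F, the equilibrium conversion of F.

X = 0.651

Let X = conversion of F (basis 1 mol F); extent of reaction ξ = 0.5X.
Mole table: n_F = 1 − X; n_D = 0.5X.
Summing: n_T = 1 − 0.5X.
Mole fractions y_i = n_i/n_T; Kp = p_D / (p_F^2) with p_i = y_i·P.
Setting this equal to 0.565 bar^-1 and taking the physical root (0 < X < 1) gives X = 0.651.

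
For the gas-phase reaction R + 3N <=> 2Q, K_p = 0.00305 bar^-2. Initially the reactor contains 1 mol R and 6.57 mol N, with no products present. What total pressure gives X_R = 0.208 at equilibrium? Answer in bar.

P = 4.18 bar

Take 1 mol R as basis and let X be its fractional conversion, so ξ = X.
Moles: n_R = 1 − X; n_N = 6.57 − 3X; n_Q = 2X.
Summing: n_T = 7.57 − 2X.
K_p = p_Q^2 / (p_R p_N^3) with p_i = (n_i/n_T)·P.
At X = 0.208: the mole-fraction product g(X) = Π y_i^ν_i = 0.0532. Since K_p = g(X)·P^{-2}, P = (g/K_p)^(1/2) = (0.0532/0.00305)^(1/2) = 4.18 bar.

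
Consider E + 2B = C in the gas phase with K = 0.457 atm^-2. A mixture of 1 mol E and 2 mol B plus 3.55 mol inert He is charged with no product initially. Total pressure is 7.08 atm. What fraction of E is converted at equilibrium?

X = 0.459

Basis: 1 mol E initially; let X = conversion of E. Extent ξ = X.
Moles: n_E = 1 − X; n_B = 2 − 2X; n_C = X; n_I = 3.55 (inert).
Total moles n_T = 6.55 − 2X.
y_i = n_i/n_T, p_i = y_i·P. K = p_C / (p_E p_B^2).
This yields a degree-3 equation in X; solving on (0,1), X = 0.459.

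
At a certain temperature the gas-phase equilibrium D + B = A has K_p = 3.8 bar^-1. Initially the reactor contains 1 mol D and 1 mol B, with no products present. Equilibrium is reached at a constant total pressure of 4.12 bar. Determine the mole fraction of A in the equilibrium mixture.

y_A = 0.606

Basis: 1 mol D initially; let X = conversion of D. Extent ξ = X.
Mole table: n_D = 1 − X; n_B = 1 − X; n_A = X.
n_T = Σnᵢ = 2 − X.
With p_i = (n_i/n_T)P, K_p = p_A / (p_D p_B).
Equating to 3.8 bar^-1 and solving on 0 < X < 1: X = 0.755.
Then n_A = 0.755, n_T = 1.25, so y_A = 0.606.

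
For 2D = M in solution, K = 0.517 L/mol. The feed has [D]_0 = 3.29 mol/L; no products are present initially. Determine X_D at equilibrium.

Let X = conversion of D; extent ξ = 3.29X/2 mol/L.
Concentrations: [D] = 3.29 − 3.29X; [M] = 1.65X.
K = [M] / ([D]^2).
Equating to 0.517 L/mol: the physical root is X = 0.585.

X = 0.585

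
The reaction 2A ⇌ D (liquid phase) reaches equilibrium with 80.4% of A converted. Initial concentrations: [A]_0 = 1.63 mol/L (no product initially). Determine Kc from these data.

Let X = conversion of A.
Concentrations: [A] = 1.63 − 1.63X; [D] = 0.815X.
At X = 0.804: [A] = 0.319, [D] = 0.655.
Kc = [D] / ([A]^2) = 6.42 L/mol.

Kc = 6.42 L/mol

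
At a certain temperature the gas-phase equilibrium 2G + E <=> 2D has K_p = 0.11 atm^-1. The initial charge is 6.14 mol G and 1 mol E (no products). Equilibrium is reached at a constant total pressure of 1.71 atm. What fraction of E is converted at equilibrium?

Let X = conversion of E (basis 1 mol E); extent of reaction ξ = X.
Moles: n_G = 6.14 − 2X; n_E = 1 − X; n_D = 2X.
Total moles n_T = 7.14 − X.
With p_i = (n_i/n_T)P, K_p = p_D^2 / (p_G^2 p_E).
Setting this equal to 0.11 atm^-1 and taking the physical root (0 < X < 1) gives X = 0.361.

X = 0.361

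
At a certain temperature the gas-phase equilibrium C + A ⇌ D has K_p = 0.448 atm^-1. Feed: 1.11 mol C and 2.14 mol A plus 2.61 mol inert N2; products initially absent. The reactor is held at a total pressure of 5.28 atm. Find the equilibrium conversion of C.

Let X = conversion of C (basis 1.11 mol C); extent of reaction ξ = 1.11X.
At extent ξ: n_C = 1.11 − 1.11X; n_A = 2.14 − 1.11X; n_D = 1.11X; n_I = 2.61 (inert).
Total moles n_T = 5.86 − 1.11X.
With p_i = (n_i/n_T)P, K_p = p_D / (p_C p_A).
Substituting and setting equal to 0.448 atm^-1 gives a polynomial in X; the root in (0,1) is X = 0.423.

X = 0.423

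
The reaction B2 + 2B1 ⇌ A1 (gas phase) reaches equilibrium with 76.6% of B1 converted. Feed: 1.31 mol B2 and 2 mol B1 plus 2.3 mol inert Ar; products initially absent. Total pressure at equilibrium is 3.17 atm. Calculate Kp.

Basis: 2 mol B1 initially; let X = conversion of B1. Extent ξ = X.
At extent ξ: n_B2 = 1.31 − X; n_B1 = 2 − 2X; n_A1 = X; n_I = 2.3 (inert).
Summing: n_T = 5.61 − 2X.
At X = 0.766: n_B2 = 0.544, n_B1 = 0.468, n_A1 = 0.766, n_T = 4.08.
p_i = (n_i/n_T)·P. Kp = p_A1 / (p_B2 p_B1^2) = 10.6 atm^-2.

Kp = 10.6 atm^-2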